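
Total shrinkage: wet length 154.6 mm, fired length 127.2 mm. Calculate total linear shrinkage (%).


TS = (154.6 - 127.2) / 154.6 * 100 = 17.72%

17.72


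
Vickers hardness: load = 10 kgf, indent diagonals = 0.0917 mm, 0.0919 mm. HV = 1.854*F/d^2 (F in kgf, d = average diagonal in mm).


d_avg = (0.0917+0.0919)/2 = 0.0918 mm
HV = 1.854*10/0.0918^2 = 2200

2200


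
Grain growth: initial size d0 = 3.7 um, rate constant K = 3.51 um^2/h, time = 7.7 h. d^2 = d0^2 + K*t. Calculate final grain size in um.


d^2 = 3.7^2 + 3.51*7.7 = 40.717
d = sqrt(40.717) = 6.38 um

6.38


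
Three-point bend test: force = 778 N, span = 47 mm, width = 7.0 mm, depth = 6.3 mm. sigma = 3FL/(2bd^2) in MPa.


sigma = 3*778*47/(2*7.0*6.3^2) = 197.4 MPa

197.4


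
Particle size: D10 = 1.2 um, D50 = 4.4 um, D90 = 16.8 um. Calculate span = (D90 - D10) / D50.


Span = (16.8 - 1.2) / 4.4 = 15.6 / 4.4 = 3.545

3.545


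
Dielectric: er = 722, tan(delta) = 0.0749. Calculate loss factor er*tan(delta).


Loss = 722 * 0.0749 = 54.078

54.078


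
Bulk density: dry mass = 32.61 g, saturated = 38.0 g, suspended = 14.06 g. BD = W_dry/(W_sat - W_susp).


BD = 32.61 / (38.0 - 14.06) = 32.61 / 23.94 = 1.362 g/cm^3

1.362


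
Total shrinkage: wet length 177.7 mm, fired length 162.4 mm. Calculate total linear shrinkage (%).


TS = (177.7 - 162.4) / 177.7 * 100 = 8.61%

8.61


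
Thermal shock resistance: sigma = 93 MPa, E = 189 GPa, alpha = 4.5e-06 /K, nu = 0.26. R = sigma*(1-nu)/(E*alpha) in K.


R = 93*(1-0.26)/(189*1000*4.5e-06) = 81 K

81


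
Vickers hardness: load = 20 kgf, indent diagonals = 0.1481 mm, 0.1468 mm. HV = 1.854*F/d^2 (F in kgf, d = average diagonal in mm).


d_avg = (0.1481+0.1468)/2 = 0.14745 mm
HV = 1.854*20/0.14745^2 = 1705

1705


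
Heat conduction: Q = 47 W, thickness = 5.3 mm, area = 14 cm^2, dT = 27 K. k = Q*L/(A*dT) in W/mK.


k = 47*5.3/1000/(14/10000*27) = 6.59 W/mK

6.59


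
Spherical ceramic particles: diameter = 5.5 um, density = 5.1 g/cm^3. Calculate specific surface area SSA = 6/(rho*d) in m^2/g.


SSA = 6 / (5.1 * 5.5) = 0.214 m^2/g

0.214


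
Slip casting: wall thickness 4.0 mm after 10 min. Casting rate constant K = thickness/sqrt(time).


K = 4.0 / sqrt(10) = 4.0 / 3.1623 = 1.265 mm/min^0.5

1.265


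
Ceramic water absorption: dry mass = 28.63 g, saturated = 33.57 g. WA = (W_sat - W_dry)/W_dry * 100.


WA = (33.57 - 28.63) / 28.63 * 100 = 17.25%

17.25


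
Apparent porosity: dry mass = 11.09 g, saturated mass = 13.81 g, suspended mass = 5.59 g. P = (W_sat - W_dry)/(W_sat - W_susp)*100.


P = (13.81 - 11.09) / (13.81 - 5.59) * 100 = 2.72 / 8.22 * 100 = 33.1%

33.1


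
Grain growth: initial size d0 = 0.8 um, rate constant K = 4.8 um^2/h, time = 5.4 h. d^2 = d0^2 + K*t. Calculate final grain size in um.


d^2 = 0.8^2 + 4.8*5.4 = 26.56
d = sqrt(26.56) = 5.15 um

5.15


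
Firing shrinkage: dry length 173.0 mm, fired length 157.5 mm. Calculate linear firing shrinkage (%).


FS = (173.0 - 157.5) / 173.0 * 100 = 8.96%

8.96


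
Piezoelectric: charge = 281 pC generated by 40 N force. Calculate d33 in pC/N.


d33 = 281 / 40 = 7.0 pC/N

7.0


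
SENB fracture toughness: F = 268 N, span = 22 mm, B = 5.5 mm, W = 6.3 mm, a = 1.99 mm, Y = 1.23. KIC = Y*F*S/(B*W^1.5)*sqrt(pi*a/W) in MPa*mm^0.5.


KIC = 1.23*268*22/(5.5*6.3^1.5)*sqrt(pi*1.99/6.3) = 83.07

83.07


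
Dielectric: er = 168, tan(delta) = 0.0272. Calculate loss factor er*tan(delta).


Loss = 168 * 0.0272 = 4.57

4.57


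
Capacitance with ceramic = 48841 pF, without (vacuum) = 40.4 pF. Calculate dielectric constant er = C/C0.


er = 48841 / 40.4 = 1208.94

1208.94


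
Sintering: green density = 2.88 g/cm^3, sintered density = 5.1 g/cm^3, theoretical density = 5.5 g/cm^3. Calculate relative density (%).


Relative = 5.1 / 5.5 * 100 = 92.7%

92.7


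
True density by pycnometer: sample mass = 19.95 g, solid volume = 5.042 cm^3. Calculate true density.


TD = 19.95 / 5.042 = 3.957 g/cm^3

3.957


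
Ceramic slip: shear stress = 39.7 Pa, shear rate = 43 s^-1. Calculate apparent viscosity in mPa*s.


eta = tau/gamma * 1000 = 39.7/43 * 1000 = 923.3 mPa*s

923.3


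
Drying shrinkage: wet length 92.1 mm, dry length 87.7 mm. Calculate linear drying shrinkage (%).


DS = (92.1 - 87.7) / 92.1 * 100 = 4.78%

4.78


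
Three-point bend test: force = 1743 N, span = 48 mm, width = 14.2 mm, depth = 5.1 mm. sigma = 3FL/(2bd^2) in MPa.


sigma = 3*1743*48/(2*14.2*5.1^2) = 339.8 MPa

339.8


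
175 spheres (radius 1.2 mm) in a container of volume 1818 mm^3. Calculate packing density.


V_sphere = 4/3*pi*1.2^3 = 7.2382 mm^3
Total V = 175*7.2382 = 1266.685 mm^3
PD = 1266.685 / 1818 = 0.697

0.697


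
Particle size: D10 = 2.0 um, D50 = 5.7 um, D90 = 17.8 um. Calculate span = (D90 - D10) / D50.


Span = (17.8 - 2.0) / 5.7 = 15.8 / 5.7 = 2.772

2.772


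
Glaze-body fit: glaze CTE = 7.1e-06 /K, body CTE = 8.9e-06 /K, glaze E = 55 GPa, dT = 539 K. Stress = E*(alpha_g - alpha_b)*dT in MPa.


Stress = 55*1000*(7.1e-06 - 8.9e-06)*539 = -53.4 MPa

-53.4


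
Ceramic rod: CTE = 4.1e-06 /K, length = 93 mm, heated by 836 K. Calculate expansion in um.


dL = 4.1e-06 * 93 * 836 * 1000 = 318.767 um

318.767


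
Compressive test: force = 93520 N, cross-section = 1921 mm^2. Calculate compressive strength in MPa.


CS = 93520 / 1921 = 48.7 MPa

48.7


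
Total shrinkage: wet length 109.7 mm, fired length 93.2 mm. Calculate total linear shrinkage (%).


TS = (109.7 - 93.2) / 109.7 * 100 = 15.04%

15.04


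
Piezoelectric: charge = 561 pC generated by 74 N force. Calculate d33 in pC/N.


d33 = 561 / 74 = 7.6 pC/N

7.6


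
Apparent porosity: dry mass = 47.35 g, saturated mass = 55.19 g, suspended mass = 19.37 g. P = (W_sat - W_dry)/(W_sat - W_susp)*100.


P = (55.19 - 47.35) / (55.19 - 19.37) * 100 = 7.84 / 35.82 * 100 = 21.9%

21.9


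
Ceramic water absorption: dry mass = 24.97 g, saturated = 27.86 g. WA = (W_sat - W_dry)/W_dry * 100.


WA = (27.86 - 24.97) / 24.97 * 100 = 11.57%

11.57


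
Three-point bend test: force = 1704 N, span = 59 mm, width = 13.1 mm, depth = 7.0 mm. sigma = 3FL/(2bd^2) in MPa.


sigma = 3*1704*59/(2*13.1*7.0^2) = 234.9 MPa

234.9


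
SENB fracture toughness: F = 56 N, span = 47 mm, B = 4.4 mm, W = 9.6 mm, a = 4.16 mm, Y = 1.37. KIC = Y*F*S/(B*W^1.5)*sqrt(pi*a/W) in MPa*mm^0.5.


KIC = 1.37*56*47/(4.4*9.6^1.5)*sqrt(pi*4.16/9.6) = 32.15

32.15


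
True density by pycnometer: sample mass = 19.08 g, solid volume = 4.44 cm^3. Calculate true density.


TD = 19.08 / 4.44 = 4.297 g/cm^3

4.297


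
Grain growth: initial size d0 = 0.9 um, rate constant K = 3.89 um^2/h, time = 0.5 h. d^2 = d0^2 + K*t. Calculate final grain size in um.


d^2 = 0.9^2 + 3.89*0.5 = 2.755
d = sqrt(2.755) = 1.66 um

1.66


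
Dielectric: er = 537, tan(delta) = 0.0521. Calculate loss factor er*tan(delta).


Loss = 537 * 0.0521 = 27.978

27.978


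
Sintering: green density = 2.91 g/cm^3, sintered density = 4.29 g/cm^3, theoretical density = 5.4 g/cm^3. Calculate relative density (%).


Relative = 4.29 / 5.4 * 100 = 79.4%

79.4


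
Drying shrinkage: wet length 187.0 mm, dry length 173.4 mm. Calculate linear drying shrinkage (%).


DS = (187.0 - 173.4) / 187.0 * 100 = 7.27%

7.27


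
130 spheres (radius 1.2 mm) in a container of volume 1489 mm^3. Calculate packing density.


V_sphere = 4/3*pi*1.2^3 = 7.2382 mm^3
Total V = 130*7.2382 = 940.966 mm^3
PD = 940.966 / 1489 = 0.632

0.632


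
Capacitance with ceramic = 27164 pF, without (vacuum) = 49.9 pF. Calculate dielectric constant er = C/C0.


er = 27164 / 49.9 = 544.37

544.37


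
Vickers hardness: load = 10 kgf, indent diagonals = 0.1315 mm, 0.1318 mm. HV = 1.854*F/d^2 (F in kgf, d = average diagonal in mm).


d_avg = (0.1315+0.1318)/2 = 0.13165 mm
HV = 1.854*10/0.13165^2 = 1070

1070


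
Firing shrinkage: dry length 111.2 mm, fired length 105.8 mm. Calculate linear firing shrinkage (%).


FS = (111.2 - 105.8) / 111.2 * 100 = 4.86%

4.86


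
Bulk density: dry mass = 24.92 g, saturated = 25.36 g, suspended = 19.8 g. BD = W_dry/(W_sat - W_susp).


BD = 24.92 / (25.36 - 19.8) = 24.92 / 5.56 = 4.482 g/cm^3

4.482


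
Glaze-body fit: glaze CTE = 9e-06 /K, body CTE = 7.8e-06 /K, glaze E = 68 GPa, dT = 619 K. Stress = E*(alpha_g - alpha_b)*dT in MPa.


Stress = 68*1000*(9e-06 - 7.8e-06)*619 = 50.5 MPa

50.5


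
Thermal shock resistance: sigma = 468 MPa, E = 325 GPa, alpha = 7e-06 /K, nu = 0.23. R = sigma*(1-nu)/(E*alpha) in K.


R = 468*(1-0.23)/(325*1000*7e-06) = 158 K

158


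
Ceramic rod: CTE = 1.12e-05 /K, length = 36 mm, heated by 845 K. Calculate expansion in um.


dL = 1.12e-05 * 36 * 845 * 1000 = 340.704 um

340.704


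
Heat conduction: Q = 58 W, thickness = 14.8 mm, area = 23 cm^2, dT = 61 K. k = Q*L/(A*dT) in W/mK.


k = 58*14.8/1000/(23/10000*61) = 6.12 W/mK

6.12


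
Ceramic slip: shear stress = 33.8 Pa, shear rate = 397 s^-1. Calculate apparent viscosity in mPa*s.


eta = tau/gamma * 1000 = 33.8/397 * 1000 = 85.1 mPa*s

85.1


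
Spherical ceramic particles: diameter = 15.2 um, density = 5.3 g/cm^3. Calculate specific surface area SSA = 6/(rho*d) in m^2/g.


SSA = 6 / (5.3 * 15.2) = 0.074 m^2/g

0.074


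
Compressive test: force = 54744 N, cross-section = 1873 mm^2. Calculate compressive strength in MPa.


CS = 54744 / 1873 = 29.2 MPa

29.2


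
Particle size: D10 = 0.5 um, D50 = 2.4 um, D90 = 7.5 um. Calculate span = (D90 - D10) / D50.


Span = (7.5 - 0.5) / 2.4 = 7.0 / 2.4 = 2.917

2.917


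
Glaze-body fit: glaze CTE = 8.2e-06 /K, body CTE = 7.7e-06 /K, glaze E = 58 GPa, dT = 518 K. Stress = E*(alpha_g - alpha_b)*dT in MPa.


Stress = 58*1000*(8.2e-06 - 7.7e-06)*518 = 15.0 MPa

15.0


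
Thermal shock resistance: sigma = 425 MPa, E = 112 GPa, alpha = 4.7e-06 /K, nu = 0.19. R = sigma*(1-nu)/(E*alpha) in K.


R = 425*(1-0.19)/(112*1000*4.7e-06) = 654 K

654


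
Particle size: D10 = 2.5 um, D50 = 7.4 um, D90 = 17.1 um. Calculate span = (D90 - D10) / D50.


Span = (17.1 - 2.5) / 7.4 = 14.6 / 7.4 = 1.973

1.973


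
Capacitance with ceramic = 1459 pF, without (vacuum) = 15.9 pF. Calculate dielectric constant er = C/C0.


er = 1459 / 15.9 = 91.76

91.76


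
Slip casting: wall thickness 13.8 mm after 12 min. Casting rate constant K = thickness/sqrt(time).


K = 13.8 / sqrt(12) = 13.8 / 3.4641 = 3.984 mm/min^0.5

3.984


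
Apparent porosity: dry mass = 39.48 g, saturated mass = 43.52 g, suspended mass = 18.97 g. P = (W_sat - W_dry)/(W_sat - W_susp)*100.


P = (43.52 - 39.48) / (43.52 - 18.97) * 100 = 4.04 / 24.55 * 100 = 16.5%

16.5


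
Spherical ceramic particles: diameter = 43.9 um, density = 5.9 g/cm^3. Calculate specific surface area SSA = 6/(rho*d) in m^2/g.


SSA = 6 / (5.9 * 43.9) = 0.023 m^2/g

0.023


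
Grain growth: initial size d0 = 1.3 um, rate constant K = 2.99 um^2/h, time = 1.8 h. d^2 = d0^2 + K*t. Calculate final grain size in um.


d^2 = 1.3^2 + 2.99*1.8 = 7.072
d = sqrt(7.072) = 2.66 um

2.66


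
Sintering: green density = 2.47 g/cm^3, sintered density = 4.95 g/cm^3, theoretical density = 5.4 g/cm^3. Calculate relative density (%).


Relative = 4.95 / 5.4 * 100 = 91.7%

91.7


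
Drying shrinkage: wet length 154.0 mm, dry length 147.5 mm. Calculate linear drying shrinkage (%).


DS = (154.0 - 147.5) / 154.0 * 100 = 4.22%

4.22


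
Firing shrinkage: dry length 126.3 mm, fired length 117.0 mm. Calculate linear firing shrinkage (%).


FS = (126.3 - 117.0) / 126.3 * 100 = 7.36%

7.36


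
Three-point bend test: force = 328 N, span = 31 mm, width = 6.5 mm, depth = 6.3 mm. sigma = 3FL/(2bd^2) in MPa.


sigma = 3*328*31/(2*6.5*6.3^2) = 59.1 MPa

59.1


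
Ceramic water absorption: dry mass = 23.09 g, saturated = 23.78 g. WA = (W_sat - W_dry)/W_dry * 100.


WA = (23.78 - 23.09) / 23.09 * 100 = 2.99%

2.99


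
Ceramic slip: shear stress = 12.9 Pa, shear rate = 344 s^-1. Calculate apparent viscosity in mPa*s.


eta = tau/gamma * 1000 = 12.9/344 * 1000 = 37.5 mPa*s

37.5


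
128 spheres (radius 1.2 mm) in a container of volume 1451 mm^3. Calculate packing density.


V_sphere = 4/3*pi*1.2^3 = 7.2382 mm^3
Total V = 128*7.2382 = 926.4896 mm^3
PD = 926.4896 / 1451 = 0.639

0.639


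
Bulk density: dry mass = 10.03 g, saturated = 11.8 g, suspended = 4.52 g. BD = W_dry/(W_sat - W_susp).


BD = 10.03 / (11.8 - 4.52) = 10.03 / 7.28 = 1.378 g/cm^3

1.378


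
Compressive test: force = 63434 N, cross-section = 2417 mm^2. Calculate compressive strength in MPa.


CS = 63434 / 2417 = 26.2 MPa

26.2


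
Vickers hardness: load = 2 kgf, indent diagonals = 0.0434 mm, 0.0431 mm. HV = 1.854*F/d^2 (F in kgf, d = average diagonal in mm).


d_avg = (0.0434+0.0431)/2 = 0.04325 mm
HV = 1.854*2/0.04325^2 = 1982

1982


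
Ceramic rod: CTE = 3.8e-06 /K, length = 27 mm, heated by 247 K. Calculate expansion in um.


dL = 3.8e-06 * 27 * 247 * 1000 = 25.342 um

25.342


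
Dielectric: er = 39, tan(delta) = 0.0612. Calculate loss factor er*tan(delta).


Loss = 39 * 0.0612 = 2.387

2.387


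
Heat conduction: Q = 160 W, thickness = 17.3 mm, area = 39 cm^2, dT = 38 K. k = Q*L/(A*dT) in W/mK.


k = 160*17.3/1000/(39/10000*38) = 18.68 W/mK

18.68


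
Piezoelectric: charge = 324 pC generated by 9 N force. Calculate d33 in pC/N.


d33 = 324 / 9 = 36.0 pC/N

36.0


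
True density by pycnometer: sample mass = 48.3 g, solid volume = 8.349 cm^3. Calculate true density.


TD = 48.3 / 8.349 = 5.785 g/cm^3

5.785


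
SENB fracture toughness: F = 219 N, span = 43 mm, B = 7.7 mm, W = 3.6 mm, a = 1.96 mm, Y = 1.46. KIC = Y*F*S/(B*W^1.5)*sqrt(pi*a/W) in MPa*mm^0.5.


KIC = 1.46*219*43/(7.7*3.6^1.5)*sqrt(pi*1.96/3.6) = 341.88

341.88


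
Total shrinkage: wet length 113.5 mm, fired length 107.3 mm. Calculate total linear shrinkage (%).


TS = (113.5 - 107.3) / 113.5 * 100 = 5.46%

5.46


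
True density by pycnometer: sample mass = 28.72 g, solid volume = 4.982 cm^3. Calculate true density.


TD = 28.72 / 4.982 = 5.765 g/cm^3

5.765


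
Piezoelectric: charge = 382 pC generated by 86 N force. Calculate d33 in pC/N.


d33 = 382 / 86 = 4.4 pC/N

4.4


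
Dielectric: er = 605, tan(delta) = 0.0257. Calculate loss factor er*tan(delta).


Loss = 605 * 0.0257 = 15.549

15.549


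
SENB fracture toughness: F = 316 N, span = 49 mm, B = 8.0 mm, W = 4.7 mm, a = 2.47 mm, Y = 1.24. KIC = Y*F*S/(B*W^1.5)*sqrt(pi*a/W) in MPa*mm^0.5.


KIC = 1.24*316*49/(8.0*4.7^1.5)*sqrt(pi*2.47/4.7) = 302.65

302.65


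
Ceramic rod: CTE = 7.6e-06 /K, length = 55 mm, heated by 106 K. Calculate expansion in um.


dL = 7.6e-06 * 55 * 106 * 1000 = 44.308 um

44.308


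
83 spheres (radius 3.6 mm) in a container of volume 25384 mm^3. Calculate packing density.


V_sphere = 4/3*pi*3.6^3 = 195.4322 mm^3
Total V = 83*195.4322 = 16220.8726 mm^3
PD = 16220.8726 / 25384 = 0.639

0.639


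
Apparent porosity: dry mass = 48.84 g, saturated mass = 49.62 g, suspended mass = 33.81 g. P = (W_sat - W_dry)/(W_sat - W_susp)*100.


P = (49.62 - 48.84) / (49.62 - 33.81) * 100 = 0.78 / 15.81 * 100 = 4.9%

4.9


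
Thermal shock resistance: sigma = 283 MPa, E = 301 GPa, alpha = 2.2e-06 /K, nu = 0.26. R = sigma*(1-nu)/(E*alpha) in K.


R = 283*(1-0.26)/(301*1000*2.2e-06) = 316 K

316


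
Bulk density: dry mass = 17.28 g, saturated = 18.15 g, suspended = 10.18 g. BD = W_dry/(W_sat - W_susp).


BD = 17.28 / (18.15 - 10.18) = 17.28 / 7.97 = 2.168 g/cm^3

2.168


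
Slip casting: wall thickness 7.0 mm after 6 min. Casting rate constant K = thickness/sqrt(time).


K = 7.0 / sqrt(6) = 7.0 / 2.4495 = 2.858 mm/min^0.5

2.858


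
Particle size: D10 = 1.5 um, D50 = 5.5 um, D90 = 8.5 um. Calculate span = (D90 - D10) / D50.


Span = (8.5 - 1.5) / 5.5 = 7.0 / 5.5 = 1.273

1.273


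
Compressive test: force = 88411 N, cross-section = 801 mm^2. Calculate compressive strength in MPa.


CS = 88411 / 801 = 110.4 MPa

110.4


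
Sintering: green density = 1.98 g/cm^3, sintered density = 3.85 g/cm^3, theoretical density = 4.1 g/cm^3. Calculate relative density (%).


Relative = 3.85 / 4.1 * 100 = 93.9%

93.9


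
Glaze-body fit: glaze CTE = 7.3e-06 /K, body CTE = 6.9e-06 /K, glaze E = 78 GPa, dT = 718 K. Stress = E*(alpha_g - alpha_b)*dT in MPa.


Stress = 78*1000*(7.3e-06 - 6.9e-06)*718 = 22.4 MPa

22.4


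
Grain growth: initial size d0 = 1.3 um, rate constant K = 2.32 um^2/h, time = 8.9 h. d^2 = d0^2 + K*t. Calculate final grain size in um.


d^2 = 1.3^2 + 2.32*8.9 = 22.338
d = sqrt(22.338) = 4.73 um

4.73


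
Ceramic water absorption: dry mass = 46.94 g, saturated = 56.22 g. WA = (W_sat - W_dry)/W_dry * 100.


WA = (56.22 - 46.94) / 46.94 * 100 = 19.77%

19.77


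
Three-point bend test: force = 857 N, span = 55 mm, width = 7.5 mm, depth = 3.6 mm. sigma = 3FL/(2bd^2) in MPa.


sigma = 3*857*55/(2*7.5*3.6^2) = 727.4 MPa

727.4


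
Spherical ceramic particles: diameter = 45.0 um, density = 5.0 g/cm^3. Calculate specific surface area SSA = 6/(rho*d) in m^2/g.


SSA = 6 / (5.0 * 45.0) = 0.027 m^2/g

0.027


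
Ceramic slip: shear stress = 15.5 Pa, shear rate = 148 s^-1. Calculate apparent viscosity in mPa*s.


eta = tau/gamma * 1000 = 15.5/148 * 1000 = 104.7 mPa*s

104.7


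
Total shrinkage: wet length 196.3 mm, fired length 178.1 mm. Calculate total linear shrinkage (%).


TS = (196.3 - 178.1) / 196.3 * 100 = 9.27%

9.27


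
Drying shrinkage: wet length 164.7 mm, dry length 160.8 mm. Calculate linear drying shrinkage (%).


DS = (164.7 - 160.8) / 164.7 * 100 = 2.37%

2.37


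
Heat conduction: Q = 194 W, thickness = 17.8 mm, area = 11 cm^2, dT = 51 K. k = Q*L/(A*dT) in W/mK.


k = 194*17.8/1000/(11/10000*51) = 61.55 W/mK

61.55


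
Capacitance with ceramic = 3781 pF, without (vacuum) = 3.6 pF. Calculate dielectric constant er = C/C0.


er = 3781 / 3.6 = 1050.28

1050.28


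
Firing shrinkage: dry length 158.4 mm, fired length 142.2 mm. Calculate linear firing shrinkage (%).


FS = (158.4 - 142.2) / 158.4 * 100 = 10.23%

10.23


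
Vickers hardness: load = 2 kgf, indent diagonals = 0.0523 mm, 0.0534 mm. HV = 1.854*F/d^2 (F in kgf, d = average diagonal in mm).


d_avg = (0.0523+0.0534)/2 = 0.05285 mm
HV = 1.854*2/0.05285^2 = 1328

1328


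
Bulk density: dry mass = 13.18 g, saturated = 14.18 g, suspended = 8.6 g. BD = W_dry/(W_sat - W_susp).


BD = 13.18 / (14.18 - 8.6) = 13.18 / 5.58 = 2.362 g/cm^3

2.362


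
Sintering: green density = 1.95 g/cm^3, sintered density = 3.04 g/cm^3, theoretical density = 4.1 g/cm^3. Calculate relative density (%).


Relative = 3.04 / 4.1 * 100 = 74.1%

74.1


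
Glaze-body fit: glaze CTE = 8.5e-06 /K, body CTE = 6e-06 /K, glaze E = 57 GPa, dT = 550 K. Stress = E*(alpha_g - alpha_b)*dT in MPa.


Stress = 57*1000*(8.5e-06 - 6e-06)*550 = 78.4 MPa

78.4


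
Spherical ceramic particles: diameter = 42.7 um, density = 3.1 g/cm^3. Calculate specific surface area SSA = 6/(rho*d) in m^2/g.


SSA = 6 / (3.1 * 42.7) = 0.045 m^2/g

0.045


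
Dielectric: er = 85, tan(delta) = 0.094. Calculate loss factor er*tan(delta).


Loss = 85 * 0.094 = 7.99

7.99


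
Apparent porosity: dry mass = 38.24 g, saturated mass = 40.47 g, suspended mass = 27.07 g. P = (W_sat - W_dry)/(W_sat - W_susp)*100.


P = (40.47 - 38.24) / (40.47 - 27.07) * 100 = 2.23 / 13.4 * 100 = 16.6%

16.6


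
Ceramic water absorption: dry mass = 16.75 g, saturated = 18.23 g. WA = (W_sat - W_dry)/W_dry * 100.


WA = (18.23 - 16.75) / 16.75 * 100 = 8.84%

8.84


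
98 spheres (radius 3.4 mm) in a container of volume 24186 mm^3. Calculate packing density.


V_sphere = 4/3*pi*3.4^3 = 164.6362 mm^3
Total V = 98*164.6362 = 16134.3476 mm^3
PD = 16134.3476 / 24186 = 0.667

0.667


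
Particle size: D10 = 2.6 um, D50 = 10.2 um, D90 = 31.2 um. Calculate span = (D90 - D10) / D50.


Span = (31.2 - 2.6) / 10.2 = 28.6 / 10.2 = 2.804

2.804


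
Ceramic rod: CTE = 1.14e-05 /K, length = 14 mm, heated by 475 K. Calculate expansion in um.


dL = 1.14e-05 * 14 * 475 * 1000 = 75.81 um

75.81


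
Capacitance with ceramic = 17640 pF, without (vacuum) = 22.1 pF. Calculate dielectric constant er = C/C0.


er = 17640 / 22.1 = 798.19

798.19


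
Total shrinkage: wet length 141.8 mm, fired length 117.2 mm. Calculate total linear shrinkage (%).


TS = (141.8 - 117.2) / 141.8 * 100 = 17.35%

17.35


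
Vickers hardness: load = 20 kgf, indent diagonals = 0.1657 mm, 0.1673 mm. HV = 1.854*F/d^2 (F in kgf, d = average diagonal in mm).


d_avg = (0.1657+0.1673)/2 = 0.1665 mm
HV = 1.854*20/0.1665^2 = 1338

1338


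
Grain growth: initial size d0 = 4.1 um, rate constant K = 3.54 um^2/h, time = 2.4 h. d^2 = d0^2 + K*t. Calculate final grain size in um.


d^2 = 4.1^2 + 3.54*2.4 = 25.306
d = sqrt(25.306) = 5.03 um

5.03


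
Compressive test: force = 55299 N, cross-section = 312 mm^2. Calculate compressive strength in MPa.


CS = 55299 / 312 = 177.2 MPa

177.2


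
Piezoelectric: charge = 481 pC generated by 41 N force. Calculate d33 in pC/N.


d33 = 481 / 41 = 11.7 pC/N

11.7


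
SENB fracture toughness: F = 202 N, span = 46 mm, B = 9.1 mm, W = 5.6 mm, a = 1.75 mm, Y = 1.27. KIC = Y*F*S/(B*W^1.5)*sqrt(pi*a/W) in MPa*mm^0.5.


KIC = 1.27*202*46/(9.1*5.6^1.5)*sqrt(pi*1.75/5.6) = 96.96

96.96


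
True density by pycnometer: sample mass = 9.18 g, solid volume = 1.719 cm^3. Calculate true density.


TD = 9.18 / 1.719 = 5.34 g/cm^3

5.34


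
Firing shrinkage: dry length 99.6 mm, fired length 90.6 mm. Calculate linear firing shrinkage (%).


FS = (99.6 - 90.6) / 99.6 * 100 = 9.04%

9.04


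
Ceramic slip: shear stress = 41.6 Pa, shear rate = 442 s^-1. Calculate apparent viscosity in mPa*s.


eta = tau/gamma * 1000 = 41.6/442 * 1000 = 94.1 mPa*s

94.1


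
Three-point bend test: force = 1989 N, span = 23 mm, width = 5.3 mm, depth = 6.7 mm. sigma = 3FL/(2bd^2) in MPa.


sigma = 3*1989*23/(2*5.3*6.7^2) = 288.4 MPa

288.4


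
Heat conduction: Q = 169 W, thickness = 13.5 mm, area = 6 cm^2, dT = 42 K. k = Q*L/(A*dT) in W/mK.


k = 169*13.5/1000/(6/10000*42) = 90.54 W/mK

90.54


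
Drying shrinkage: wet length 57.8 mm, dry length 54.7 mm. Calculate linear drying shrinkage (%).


DS = (57.8 - 54.7) / 57.8 * 100 = 5.36%

5.36


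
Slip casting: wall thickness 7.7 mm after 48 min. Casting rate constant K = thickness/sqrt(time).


K = 7.7 / sqrt(48) = 7.7 / 6.9282 = 1.111 mm/min^0.5

1.111


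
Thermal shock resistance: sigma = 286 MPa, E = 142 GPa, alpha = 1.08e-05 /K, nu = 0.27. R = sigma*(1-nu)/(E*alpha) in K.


R = 286*(1-0.27)/(142*1000*1.08e-05) = 136 K

136


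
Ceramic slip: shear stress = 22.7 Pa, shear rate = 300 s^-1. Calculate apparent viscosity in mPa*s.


eta = tau/gamma * 1000 = 22.7/300 * 1000 = 75.7 mPa*s

75.7


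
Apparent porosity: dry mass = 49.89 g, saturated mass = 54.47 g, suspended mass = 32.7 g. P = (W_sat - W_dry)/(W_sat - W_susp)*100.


P = (54.47 - 49.89) / (54.47 - 32.7) * 100 = 4.58 / 21.77 * 100 = 21.0%

21.0


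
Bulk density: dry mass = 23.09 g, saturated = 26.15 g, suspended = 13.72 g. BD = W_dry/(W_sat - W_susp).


BD = 23.09 / (26.15 - 13.72) = 23.09 / 12.43 = 1.858 g/cm^3

1.858


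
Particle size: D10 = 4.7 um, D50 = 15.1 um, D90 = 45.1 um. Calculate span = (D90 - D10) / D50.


Span = (45.1 - 4.7) / 15.1 = 40.4 / 15.1 = 2.675

2.675


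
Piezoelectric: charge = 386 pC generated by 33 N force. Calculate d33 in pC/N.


d33 = 386 / 33 = 11.7 pC/N

11.7


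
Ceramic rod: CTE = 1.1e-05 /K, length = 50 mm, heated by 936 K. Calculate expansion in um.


dL = 1.1e-05 * 50 * 936 * 1000 = 514.8 um

514.8


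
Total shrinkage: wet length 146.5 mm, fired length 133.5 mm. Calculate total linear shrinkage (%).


TS = (146.5 - 133.5) / 146.5 * 100 = 8.87%

8.87


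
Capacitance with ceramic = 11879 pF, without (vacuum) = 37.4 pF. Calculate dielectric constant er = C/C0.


er = 11879 / 37.4 = 317.62

317.62


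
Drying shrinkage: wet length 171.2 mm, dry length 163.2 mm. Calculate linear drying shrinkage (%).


DS = (171.2 - 163.2) / 171.2 * 100 = 4.67%

4.67


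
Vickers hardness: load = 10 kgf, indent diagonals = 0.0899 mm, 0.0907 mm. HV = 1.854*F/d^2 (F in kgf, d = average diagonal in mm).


d_avg = (0.0899+0.0907)/2 = 0.0903 mm
HV = 1.854*10/0.0903^2 = 2274

2274


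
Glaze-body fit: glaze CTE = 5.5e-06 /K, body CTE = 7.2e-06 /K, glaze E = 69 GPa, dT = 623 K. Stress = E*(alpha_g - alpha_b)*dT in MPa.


Stress = 69*1000*(5.5e-06 - 7.2e-06)*623 = -73.1 MPa

-73.1


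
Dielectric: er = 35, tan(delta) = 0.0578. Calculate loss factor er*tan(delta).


Loss = 35 * 0.0578 = 2.023

2.023


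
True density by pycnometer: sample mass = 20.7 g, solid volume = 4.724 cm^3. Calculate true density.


TD = 20.7 / 4.724 = 4.382 g/cm^3

4.382


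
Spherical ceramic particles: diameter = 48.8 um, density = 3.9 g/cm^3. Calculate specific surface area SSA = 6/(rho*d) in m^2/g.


SSA = 6 / (3.9 * 48.8) = 0.032 m^2/g

0.032


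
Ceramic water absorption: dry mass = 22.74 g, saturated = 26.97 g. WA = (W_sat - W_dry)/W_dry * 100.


WA = (26.97 - 22.74) / 22.74 * 100 = 18.6%

18.6


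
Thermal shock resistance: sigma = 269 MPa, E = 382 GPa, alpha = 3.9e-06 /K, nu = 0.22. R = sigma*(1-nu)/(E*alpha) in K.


R = 269*(1-0.22)/(382*1000*3.9e-06) = 141 K

141


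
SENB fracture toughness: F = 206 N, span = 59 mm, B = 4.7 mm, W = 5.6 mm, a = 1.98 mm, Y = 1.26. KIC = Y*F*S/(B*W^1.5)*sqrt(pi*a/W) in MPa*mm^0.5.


KIC = 1.26*206*59/(4.7*5.6^1.5)*sqrt(pi*1.98/5.6) = 259.13

259.13


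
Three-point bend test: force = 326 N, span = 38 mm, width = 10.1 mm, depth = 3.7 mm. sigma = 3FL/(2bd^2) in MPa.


sigma = 3*326*38/(2*10.1*3.7^2) = 134.4 MPa

134.4


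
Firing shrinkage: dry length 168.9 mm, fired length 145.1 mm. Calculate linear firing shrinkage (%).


FS = (168.9 - 145.1) / 168.9 * 100 = 14.09%

14.09


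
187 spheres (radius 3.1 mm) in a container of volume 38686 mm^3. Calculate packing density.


V_sphere = 4/3*pi*3.1^3 = 124.7882 mm^3
Total V = 187*124.7882 = 23335.3934 mm^3
PD = 23335.3934 / 38686 = 0.603

0.603


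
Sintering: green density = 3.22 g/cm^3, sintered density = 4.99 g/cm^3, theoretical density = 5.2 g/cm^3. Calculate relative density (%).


Relative = 4.99 / 5.2 * 100 = 96.0%

96.0


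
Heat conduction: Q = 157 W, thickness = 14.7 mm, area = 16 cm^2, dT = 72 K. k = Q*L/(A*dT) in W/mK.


k = 157*14.7/1000/(16/10000*72) = 20.03 W/mK

20.03


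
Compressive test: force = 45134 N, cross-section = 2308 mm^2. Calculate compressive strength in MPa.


CS = 45134 / 2308 = 19.6 MPa

19.6


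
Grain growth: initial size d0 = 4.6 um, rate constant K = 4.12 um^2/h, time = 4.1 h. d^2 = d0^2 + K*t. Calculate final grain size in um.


d^2 = 4.6^2 + 4.12*4.1 = 38.052
d = sqrt(38.052) = 6.17 um

6.17


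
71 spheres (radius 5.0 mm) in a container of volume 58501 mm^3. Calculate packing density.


V_sphere = 4/3*pi*5.0^3 = 523.5988 mm^3
Total V = 71*523.5988 = 37175.5148 mm^3
PD = 37175.5148 / 58501 = 0.635

0.635


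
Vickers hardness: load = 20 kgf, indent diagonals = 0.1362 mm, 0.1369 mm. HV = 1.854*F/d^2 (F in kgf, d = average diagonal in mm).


d_avg = (0.1362+0.1369)/2 = 0.13655 mm
HV = 1.854*20/0.13655^2 = 1989

1989


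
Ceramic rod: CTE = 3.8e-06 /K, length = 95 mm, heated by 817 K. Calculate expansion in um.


dL = 3.8e-06 * 95 * 817 * 1000 = 294.937 um

294.937


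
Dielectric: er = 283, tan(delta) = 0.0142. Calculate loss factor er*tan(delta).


Loss = 283 * 0.0142 = 4.019

4.019


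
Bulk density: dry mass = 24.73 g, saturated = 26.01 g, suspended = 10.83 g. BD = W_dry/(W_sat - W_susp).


BD = 24.73 / (26.01 - 10.83) = 24.73 / 15.18 = 1.629 g/cm^3

1.629


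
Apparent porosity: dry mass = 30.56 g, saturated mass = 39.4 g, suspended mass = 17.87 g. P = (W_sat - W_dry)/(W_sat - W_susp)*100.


P = (39.4 - 30.56) / (39.4 - 17.87) * 100 = 8.84 / 21.53 * 100 = 41.1%

41.1


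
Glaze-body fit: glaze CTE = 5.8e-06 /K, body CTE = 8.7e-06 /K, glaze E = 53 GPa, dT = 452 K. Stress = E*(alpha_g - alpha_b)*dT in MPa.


Stress = 53*1000*(5.8e-06 - 8.7e-06)*452 = -69.5 MPa

-69.5


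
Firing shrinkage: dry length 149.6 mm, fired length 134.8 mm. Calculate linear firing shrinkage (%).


FS = (149.6 - 134.8) / 149.6 * 100 = 9.89%

9.89


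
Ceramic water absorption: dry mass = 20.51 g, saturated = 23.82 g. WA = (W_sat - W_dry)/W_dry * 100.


WA = (23.82 - 20.51) / 20.51 * 100 = 16.14%

16.14


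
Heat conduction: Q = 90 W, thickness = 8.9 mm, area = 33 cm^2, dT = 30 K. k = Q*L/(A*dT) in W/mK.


k = 90*8.9/1000/(33/10000*30) = 8.09 W/mK

8.09


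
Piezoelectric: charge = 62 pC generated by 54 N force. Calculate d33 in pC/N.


d33 = 62 / 54 = 1.1 pC/N

1.1


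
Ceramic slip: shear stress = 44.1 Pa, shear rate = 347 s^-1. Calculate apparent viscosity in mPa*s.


eta = tau/gamma * 1000 = 44.1/347 * 1000 = 127.1 mPa*s

127.1


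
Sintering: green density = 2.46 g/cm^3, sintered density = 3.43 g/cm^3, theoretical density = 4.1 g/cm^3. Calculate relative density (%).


Relative = 3.43 / 4.1 * 100 = 83.7%

83.7


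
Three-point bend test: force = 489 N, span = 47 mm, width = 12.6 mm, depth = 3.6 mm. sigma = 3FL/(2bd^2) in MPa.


sigma = 3*489*47/(2*12.6*3.6^2) = 211.1 MPa

211.1


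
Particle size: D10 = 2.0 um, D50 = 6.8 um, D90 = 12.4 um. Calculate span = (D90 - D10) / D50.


Span = (12.4 - 2.0) / 6.8 = 10.4 / 6.8 = 1.529

1.529


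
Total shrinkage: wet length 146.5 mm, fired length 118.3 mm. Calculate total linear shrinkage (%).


TS = (146.5 - 118.3) / 146.5 * 100 = 19.25%

19.25


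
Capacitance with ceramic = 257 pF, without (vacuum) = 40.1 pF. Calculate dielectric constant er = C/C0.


er = 257 / 40.1 = 6.41

6.41


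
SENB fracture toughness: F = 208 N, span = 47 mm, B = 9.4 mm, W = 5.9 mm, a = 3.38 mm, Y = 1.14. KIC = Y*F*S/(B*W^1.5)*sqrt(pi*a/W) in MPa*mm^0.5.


KIC = 1.14*208*47/(9.4*5.9^1.5)*sqrt(pi*3.38/5.9) = 110.99

110.99


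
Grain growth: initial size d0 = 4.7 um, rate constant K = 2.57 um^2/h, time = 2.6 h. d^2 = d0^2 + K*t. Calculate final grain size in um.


d^2 = 4.7^2 + 2.57*2.6 = 28.772
d = sqrt(28.772) = 5.36 um

5.36


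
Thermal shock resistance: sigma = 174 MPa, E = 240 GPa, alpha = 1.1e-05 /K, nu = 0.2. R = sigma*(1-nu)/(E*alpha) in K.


R = 174*(1-0.2)/(240*1000*1.1e-05) = 53 K

53


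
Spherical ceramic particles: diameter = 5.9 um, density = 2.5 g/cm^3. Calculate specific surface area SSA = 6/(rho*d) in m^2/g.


SSA = 6 / (2.5 * 5.9) = 0.407 m^2/g

0.407


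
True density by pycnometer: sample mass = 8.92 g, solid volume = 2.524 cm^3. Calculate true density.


TD = 8.92 / 2.524 = 3.534 g/cm^3

3.534


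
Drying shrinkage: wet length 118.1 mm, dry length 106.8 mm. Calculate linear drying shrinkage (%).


DS = (118.1 - 106.8) / 118.1 * 100 = 9.57%

9.57


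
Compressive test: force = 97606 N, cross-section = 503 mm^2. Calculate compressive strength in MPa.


CS = 97606 / 503 = 194.0 MPa

194.0


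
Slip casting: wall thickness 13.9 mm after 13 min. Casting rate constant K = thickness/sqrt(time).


K = 13.9 / sqrt(13) = 13.9 / 3.6056 = 3.855 mm/min^0.5

3.855


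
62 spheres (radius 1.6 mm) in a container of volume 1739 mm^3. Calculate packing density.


V_sphere = 4/3*pi*1.6^3 = 17.1573 mm^3
Total V = 62*17.1573 = 1063.7526 mm^3
PD = 1063.7526 / 1739 = 0.612

0.612


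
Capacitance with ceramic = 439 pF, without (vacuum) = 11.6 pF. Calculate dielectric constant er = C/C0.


er = 439 / 11.6 = 37.84

37.84


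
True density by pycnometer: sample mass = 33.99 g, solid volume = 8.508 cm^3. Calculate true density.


TD = 33.99 / 8.508 = 3.995 g/cm^3

3.995


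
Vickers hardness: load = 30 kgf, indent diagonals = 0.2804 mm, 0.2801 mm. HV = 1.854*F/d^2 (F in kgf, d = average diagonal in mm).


d_avg = (0.2804+0.2801)/2 = 0.28025 mm
HV = 1.854*30/0.28025^2 = 708

708


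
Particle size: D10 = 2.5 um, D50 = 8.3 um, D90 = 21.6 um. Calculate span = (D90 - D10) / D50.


Span = (21.6 - 2.5) / 8.3 = 19.1 / 8.3 = 2.301

2.301


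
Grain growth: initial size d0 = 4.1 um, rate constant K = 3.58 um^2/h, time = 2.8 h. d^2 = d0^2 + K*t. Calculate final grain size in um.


d^2 = 4.1^2 + 3.58*2.8 = 26.834
d = sqrt(26.834) = 5.18 um

5.18


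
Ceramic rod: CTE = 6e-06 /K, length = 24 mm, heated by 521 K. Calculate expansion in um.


dL = 6e-06 * 24 * 521 * 1000 = 75.024 um

75.024


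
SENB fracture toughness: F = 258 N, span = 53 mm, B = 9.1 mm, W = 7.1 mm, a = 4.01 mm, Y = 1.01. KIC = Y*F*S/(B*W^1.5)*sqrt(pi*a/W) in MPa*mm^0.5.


KIC = 1.01*258*53/(9.1*7.1^1.5)*sqrt(pi*4.01/7.1) = 106.86

106.86


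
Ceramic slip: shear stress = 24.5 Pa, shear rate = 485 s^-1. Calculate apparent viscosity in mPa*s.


eta = tau/gamma * 1000 = 24.5/485 * 1000 = 50.5 mPa*s

50.5


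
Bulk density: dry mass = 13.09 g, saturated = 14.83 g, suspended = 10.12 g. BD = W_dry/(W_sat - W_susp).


BD = 13.09 / (14.83 - 10.12) = 13.09 / 4.71 = 2.779 g/cm^3

2.779


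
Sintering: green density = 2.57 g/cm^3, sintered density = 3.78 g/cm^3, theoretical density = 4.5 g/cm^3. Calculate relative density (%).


Relative = 3.78 / 4.5 * 100 = 84.0%

84.0


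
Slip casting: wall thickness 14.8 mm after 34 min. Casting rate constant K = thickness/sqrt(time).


K = 14.8 / sqrt(34) = 14.8 / 5.831 = 2.538 mm/min^0.5

2.538


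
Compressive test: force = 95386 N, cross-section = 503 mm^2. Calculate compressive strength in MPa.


CS = 95386 / 503 = 189.6 MPa

189.6


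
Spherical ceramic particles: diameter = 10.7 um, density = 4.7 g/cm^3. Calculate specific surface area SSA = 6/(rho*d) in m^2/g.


SSA = 6 / (4.7 * 10.7) = 0.119 m^2/g

0.119


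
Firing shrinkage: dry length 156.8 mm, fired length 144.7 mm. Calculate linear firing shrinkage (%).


FS = (156.8 - 144.7) / 156.8 * 100 = 7.72%

7.72


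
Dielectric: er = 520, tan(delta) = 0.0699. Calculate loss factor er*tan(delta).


Loss = 520 * 0.0699 = 36.348

36.348


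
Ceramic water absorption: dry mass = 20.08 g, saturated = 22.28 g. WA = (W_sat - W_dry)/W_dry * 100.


WA = (22.28 - 20.08) / 20.08 * 100 = 10.96%

10.96


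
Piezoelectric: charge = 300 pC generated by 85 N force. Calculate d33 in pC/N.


d33 = 300 / 85 = 3.5 pC/N

3.5


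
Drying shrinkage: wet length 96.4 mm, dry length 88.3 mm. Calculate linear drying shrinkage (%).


DS = (96.4 - 88.3) / 96.4 * 100 = 8.4%

8.4


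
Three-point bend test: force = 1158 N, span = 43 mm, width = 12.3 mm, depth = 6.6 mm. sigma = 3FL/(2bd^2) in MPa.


sigma = 3*1158*43/(2*12.3*6.6^2) = 139.4 MPa

139.4


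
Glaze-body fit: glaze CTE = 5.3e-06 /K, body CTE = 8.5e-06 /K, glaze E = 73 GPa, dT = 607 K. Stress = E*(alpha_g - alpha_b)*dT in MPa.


Stress = 73*1000*(5.3e-06 - 8.5e-06)*607 = -141.8 MPa

-141.8


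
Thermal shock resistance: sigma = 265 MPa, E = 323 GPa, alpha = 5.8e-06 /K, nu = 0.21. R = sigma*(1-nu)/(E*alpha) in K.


R = 265*(1-0.21)/(323*1000*5.8e-06) = 112 K

112


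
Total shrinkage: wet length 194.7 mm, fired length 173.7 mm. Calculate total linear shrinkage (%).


TS = (194.7 - 173.7) / 194.7 * 100 = 10.79%

10.79


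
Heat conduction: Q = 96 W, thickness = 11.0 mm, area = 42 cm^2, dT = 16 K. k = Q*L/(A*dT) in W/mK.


k = 96*11.0/1000/(42/10000*16) = 15.71 W/mK

15.71


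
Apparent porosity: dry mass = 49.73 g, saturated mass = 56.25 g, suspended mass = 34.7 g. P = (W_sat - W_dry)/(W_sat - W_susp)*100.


P = (56.25 - 49.73) / (56.25 - 34.7) * 100 = 6.52 / 21.55 * 100 = 30.3%

30.3


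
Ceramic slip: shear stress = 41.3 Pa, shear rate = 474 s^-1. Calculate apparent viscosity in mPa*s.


eta = tau/gamma * 1000 = 41.3/474 * 1000 = 87.1 mPa*s

87.1


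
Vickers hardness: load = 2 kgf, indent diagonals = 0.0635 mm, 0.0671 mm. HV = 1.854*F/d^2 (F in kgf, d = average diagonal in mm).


d_avg = (0.0635+0.0671)/2 = 0.0653 mm
HV = 1.854*2/0.0653^2 = 870

870


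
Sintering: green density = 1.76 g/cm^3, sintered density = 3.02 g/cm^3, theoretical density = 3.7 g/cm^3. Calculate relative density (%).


Relative = 3.02 / 3.7 * 100 = 81.6%

81.6


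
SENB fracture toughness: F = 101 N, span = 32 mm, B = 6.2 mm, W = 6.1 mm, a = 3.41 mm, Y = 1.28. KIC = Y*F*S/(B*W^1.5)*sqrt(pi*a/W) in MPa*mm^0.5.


KIC = 1.28*101*32/(6.2*6.1^1.5)*sqrt(pi*3.41/6.1) = 58.69

58.69


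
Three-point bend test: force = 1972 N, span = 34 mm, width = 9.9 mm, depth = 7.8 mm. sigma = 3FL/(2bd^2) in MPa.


sigma = 3*1972*34/(2*9.9*7.8^2) = 167.0 MPa

167.0


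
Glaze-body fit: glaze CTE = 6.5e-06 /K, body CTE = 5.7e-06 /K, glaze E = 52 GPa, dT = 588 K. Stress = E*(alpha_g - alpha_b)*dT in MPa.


Stress = 52*1000*(6.5e-06 - 5.7e-06)*588 = 24.5 MPa

24.5


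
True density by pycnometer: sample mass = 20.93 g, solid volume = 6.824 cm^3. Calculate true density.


TD = 20.93 / 6.824 = 3.067 g/cm^3

3.067


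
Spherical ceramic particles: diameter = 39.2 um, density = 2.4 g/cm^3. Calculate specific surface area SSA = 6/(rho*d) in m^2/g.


SSA = 6 / (2.4 * 39.2) = 0.064 m^2/g

0.064


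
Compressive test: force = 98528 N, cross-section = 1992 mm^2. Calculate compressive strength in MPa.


CS = 98528 / 1992 = 49.5 MPa

49.5


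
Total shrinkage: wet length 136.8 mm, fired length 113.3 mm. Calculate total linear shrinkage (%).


TS = (136.8 - 113.3) / 136.8 * 100 = 17.18%

17.18


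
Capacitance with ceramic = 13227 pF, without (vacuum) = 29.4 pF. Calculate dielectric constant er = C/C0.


er = 13227 / 29.4 = 449.9

449.9


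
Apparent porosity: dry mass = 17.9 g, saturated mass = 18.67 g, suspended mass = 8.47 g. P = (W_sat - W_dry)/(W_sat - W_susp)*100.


P = (18.67 - 17.9) / (18.67 - 8.47) * 100 = 0.77 / 10.2 * 100 = 7.5%

7.5


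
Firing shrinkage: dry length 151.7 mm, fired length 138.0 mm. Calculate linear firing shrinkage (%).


FS = (151.7 - 138.0) / 151.7 * 100 = 9.03%

9.03


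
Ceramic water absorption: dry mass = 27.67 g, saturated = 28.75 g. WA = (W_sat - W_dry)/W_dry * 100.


WA = (28.75 - 27.67) / 27.67 * 100 = 3.9%

3.9


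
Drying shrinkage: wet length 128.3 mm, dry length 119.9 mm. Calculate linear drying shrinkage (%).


DS = (128.3 - 119.9) / 128.3 * 100 = 6.55%

6.55


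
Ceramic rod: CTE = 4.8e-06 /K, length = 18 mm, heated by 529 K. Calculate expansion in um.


dL = 4.8e-06 * 18 * 529 * 1000 = 45.706 um

45.706


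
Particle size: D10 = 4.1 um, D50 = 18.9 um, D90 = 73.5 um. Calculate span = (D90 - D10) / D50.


Span = (73.5 - 4.1) / 18.9 = 69.4 / 18.9 = 3.672

3.672


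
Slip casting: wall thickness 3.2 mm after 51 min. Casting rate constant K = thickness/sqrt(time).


K = 3.2 / sqrt(51) = 3.2 / 7.1414 = 0.448 mm/min^0.5

0.448


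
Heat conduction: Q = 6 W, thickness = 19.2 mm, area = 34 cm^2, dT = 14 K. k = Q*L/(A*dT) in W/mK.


k = 6*19.2/1000/(34/10000*14) = 2.42 W/mK

2.42


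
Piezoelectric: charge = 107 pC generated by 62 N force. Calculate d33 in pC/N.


d33 = 107 / 62 = 1.7 pC/N

1.7
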